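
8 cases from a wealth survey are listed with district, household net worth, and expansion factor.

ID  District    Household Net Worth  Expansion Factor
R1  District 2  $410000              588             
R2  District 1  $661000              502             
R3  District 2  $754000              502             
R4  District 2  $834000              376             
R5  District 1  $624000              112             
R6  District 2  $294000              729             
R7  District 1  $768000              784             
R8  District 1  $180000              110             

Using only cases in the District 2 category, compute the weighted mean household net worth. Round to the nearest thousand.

523000

District 2 rows: R1, R3, R4, R6
Weighted sum = 410000×588 + 754000×502 + 834000×376 + 294000×729
  = 241080000 + 378508000 + 313584000 + 214326000 = 1147498000
Sum of weights = 588 + 502 + 376 + 729 = 2195
Weighted mean = 1147498000 / 2195 = 522778.13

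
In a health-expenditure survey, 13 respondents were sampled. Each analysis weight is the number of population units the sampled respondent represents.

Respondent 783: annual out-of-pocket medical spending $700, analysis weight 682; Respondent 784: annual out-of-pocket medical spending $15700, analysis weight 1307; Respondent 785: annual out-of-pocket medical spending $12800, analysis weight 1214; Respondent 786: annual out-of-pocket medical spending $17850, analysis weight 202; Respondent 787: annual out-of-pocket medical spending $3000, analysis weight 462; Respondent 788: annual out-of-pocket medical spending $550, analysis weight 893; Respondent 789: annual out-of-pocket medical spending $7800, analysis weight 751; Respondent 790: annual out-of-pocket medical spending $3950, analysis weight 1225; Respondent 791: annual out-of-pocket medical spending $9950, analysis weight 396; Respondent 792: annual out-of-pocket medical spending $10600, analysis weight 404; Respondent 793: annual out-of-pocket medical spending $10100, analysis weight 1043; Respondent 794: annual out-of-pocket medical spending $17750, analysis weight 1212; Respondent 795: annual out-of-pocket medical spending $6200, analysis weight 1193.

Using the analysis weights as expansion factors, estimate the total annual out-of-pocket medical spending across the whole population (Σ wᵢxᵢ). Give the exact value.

100382400

Weighted total = 100382400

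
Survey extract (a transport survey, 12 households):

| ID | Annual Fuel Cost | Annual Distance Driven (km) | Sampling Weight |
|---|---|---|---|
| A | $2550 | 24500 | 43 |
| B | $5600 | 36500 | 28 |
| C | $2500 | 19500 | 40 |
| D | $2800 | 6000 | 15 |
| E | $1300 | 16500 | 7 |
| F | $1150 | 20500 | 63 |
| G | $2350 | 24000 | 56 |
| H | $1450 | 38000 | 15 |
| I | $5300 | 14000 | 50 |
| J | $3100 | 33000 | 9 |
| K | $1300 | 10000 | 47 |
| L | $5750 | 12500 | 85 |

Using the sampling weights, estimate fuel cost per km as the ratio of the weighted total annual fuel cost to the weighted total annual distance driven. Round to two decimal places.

0.17

Σ wᵢ·y = 2550×43 + 5600×28 + 2500×40 + 2800×15 + 1300×7 + 1150×63 + 2350×56 + 1450×15 + 5300×50 + 3100×9 + 1300×47 + 5750×85
  = 109650 + 156800 + 100000 + 42000 + 9100 + 72450 + 131600 + 21750 + 265000 + 27900 + 61100 + 488750 = 1486100
Σ wᵢ·x = 24500×43 + 36500×28 + 19500×40 + 6000×15 + 16500×7 + 20500×63 + 24000×56 + 38000×15 + 14000×50 + 33000×9 + 10000×47 + 12500×85
  = 8796000
Ratio = 1486100 / 8796000 = 0.1689518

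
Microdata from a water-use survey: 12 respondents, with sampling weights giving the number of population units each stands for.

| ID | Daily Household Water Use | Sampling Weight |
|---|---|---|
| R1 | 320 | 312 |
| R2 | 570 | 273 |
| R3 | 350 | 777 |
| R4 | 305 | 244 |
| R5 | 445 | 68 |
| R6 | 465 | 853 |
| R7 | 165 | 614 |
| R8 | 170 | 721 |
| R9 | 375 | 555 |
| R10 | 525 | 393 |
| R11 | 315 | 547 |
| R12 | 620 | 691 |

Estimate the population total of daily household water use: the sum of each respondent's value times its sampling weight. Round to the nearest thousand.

Weighted total = 320×312 + 570×273 + 350×777 + 305×244 + 445×68 + 465×853 + 165×614 + 170×721 + 375×555 + 525×393 + 315×547 + 620×691
  = 99840 + 155610 + 271950 + 74420 + 30260 + 396645 + 101310 + 122570 + 208125 + 206325 + 172305 + 428420 = 2267780

2268000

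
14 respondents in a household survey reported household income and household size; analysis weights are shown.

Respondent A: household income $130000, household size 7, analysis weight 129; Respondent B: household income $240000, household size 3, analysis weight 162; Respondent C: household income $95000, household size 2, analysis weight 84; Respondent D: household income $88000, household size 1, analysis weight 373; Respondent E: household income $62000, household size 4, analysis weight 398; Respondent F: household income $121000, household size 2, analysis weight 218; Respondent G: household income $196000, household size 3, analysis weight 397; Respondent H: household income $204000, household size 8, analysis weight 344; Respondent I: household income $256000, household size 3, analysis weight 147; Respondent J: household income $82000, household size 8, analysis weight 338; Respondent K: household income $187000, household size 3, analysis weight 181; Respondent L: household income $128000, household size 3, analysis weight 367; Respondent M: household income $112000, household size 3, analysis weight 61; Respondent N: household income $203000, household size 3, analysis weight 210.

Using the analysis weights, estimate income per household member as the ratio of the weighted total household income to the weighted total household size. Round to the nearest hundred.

Σ wᵢ·y = 491129000
Σ wᵢ·x = 13503
Ratio = 491129000 / 13503 = 36371.843

36400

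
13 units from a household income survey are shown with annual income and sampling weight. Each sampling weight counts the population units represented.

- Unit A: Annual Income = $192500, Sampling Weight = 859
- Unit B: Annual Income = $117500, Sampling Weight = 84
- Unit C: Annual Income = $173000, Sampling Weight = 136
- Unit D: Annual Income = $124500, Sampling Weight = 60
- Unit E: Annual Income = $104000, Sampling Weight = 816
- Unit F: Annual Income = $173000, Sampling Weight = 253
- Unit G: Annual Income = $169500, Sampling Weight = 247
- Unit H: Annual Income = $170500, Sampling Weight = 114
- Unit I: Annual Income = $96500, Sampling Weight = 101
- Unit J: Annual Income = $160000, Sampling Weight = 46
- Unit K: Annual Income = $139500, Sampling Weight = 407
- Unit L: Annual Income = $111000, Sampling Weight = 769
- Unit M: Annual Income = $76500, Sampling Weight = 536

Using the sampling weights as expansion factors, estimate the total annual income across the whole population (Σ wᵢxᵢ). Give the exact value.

596408000

Weighted total = 596408000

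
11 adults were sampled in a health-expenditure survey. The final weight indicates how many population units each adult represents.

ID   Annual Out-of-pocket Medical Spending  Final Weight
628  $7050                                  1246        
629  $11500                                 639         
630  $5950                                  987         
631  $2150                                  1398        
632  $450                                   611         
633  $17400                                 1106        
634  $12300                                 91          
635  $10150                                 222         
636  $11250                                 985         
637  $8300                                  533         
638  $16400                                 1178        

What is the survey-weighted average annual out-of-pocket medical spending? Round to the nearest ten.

9200

Weighted sum = 7050×1246 + 11500×639 + 5950×987 + 2150×1398 + 450×611 + 17400×1106 + 12300×91 + 10150×222 + 11250×985 + 8300×533 + 16400×1178
  = 8784300 + 7348500 + 5872650 + 3005700 + 274950 + 19244400 + 1119300 + 2253300 + 11081250 + 4423900 + 19319200 = 82727450
Sum of weights = 1246 + 639 + 987 + 1398 + 611 + 1106 + 91 + 222 + 985 + 533 + 1178 = 8996
Weighted mean = 82727450 / 8996 = 9196.026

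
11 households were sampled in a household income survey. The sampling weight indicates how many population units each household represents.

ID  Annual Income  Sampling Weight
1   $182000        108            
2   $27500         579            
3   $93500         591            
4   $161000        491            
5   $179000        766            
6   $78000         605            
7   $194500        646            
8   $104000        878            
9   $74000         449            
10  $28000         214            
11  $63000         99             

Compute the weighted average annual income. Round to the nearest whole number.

113639

Weighted sum = 182000×108 + 27500×579 + 93500×591 + 161000×491 + 179000×766 + 78000×605 + 194500×646 + 104000×878 + 74000×449 + 28000×214 + 63000×99
  = 616606000
Sum of weights = 5426
Weighted mean = 616606000 / 5426 = 113639.14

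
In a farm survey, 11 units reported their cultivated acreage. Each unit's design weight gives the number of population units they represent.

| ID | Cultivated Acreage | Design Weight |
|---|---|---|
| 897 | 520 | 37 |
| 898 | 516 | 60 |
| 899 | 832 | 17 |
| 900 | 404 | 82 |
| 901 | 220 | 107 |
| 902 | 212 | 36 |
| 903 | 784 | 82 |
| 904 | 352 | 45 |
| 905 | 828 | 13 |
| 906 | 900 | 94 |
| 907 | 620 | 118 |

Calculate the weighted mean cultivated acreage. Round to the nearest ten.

Weighted sum = 520×37 + 516×60 + 832×17 + 404×82 + 220×107 + 212×36 + 784×82 + 352×45 + 828×13 + 900×94 + 620×118
  = 19240 + 30960 + 14144 + 33128 + 23540 + 7632 + 64288 + 15840 + 10764 + 84600 + 73160 = 377296
Sum of weights = 37 + 60 + 17 + 82 + 107 + 36 + 82 + 45 + 13 + 94 + 118 = 691
Weighted mean = 377296 / 691 = 546.01447

550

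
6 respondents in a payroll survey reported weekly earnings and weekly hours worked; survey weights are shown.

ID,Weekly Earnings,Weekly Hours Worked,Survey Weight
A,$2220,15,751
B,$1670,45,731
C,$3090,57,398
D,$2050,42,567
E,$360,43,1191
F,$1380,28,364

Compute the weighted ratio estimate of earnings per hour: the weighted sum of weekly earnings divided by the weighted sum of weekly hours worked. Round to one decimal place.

Σ wᵢ·y = 2220×751 + 1670×731 + 3090×398 + 2050×567 + 360×1191 + 1380×364
  = 6211240
Σ wᵢ·x = 152065
Ratio = 6211240 / 152065 = 40.845954

40.8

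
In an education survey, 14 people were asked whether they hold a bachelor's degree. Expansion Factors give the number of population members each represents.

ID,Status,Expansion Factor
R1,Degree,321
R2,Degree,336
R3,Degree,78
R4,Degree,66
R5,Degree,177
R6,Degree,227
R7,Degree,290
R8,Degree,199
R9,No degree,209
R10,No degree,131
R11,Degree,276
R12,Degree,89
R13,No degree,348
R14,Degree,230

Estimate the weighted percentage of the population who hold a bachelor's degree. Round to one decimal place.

76.9

Sum of weights for 'Degree' = 321 + 336 + 78 + 66 + 177 + 227 + 290 + 199 + 276 + 89 + 230 = 2289
Total weight = 2977
Weighted proportion = 2289 / 2977 = 0.76889486 → 76.889486%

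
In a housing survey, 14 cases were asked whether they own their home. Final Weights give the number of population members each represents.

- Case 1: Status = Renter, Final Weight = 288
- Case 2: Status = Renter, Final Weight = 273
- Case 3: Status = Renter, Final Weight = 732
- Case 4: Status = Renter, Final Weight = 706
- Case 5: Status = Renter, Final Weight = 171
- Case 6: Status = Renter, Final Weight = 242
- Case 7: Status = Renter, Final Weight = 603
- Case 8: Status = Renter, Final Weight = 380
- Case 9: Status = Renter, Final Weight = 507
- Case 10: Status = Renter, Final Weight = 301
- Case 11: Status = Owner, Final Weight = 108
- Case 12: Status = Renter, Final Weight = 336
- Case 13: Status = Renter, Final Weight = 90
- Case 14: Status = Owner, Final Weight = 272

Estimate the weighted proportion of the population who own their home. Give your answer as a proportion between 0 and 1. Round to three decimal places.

0.076

Sum of weights for 'Owner' = 108 + 272 = 380
Total weight = 5009
Weighted proportion = 380 / 5009 = 0.075863446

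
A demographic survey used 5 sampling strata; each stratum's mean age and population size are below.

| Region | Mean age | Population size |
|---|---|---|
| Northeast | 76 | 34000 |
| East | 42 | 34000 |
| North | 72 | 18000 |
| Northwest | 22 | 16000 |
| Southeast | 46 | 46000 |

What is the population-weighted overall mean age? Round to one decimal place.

Σ Nₕ·x̄ₕ = 76×34000 + 42×34000 + 72×18000 + 22×16000 + 46×46000
  = 2584000 + 1428000 + 1296000 + 352000 + 2116000 = 7776000
Σ Nₕ = 34000 + 34000 + 18000 + 16000 + 46000 = 148000
Overall mean = 7776000 / 148000 = 52.540541

52.5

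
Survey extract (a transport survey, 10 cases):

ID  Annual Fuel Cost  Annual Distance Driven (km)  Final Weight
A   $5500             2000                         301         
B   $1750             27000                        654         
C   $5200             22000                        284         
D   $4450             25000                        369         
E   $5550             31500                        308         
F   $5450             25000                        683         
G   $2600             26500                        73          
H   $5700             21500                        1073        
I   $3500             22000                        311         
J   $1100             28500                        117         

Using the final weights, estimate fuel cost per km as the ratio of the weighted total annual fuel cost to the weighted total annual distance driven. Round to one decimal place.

0.2

Σ wᵢ·y = 5500×301 + 1750×654 + 5200×284 + 4450×369 + 5550×308 + 5450×683 + 2600×73 + 5700×1073 + 3500×311 + 1100×117
  = 1655500 + 1144500 + 1476800 + 1642050 + 1709400 + 3722350 + 189800 + 6116100 + 1088500 + 128700 = 18873700
Σ wᵢ·x = 2000×301 + 27000×654 + 22000×284 + 25000×369 + 31500×308 + 25000×683 + 26500×73 + 21500×1073 + 22000×311 + 28500×117
  = 602000 + 17658000 + 6248000 + 9225000 + 9702000 + 17075000 + 1934500 + 23069500 + 6842000 + 3334500 = 95690500
Ratio = 18873700 / 95690500 = 0.19723693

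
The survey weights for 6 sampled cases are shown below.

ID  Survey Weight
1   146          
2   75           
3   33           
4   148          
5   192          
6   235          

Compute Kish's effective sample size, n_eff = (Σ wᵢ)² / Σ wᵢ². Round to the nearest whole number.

Σ wᵢ = 829
Σ wᵢ² = 21316 + 5625 + 1089 + 21904 + 36864 + 55225 = 142023
n_eff = 829² / 142023 = 687241 / 142023 = 4.8389416

5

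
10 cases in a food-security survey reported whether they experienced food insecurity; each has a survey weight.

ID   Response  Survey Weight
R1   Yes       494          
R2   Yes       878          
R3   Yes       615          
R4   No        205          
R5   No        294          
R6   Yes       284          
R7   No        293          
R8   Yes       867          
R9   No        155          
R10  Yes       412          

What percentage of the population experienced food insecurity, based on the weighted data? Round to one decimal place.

78.9

Sum of weights for 'Yes' = 494 + 878 + 615 + 284 + 867 + 412 = 3550
Total weight = 4497
Weighted proportion = 3550 / 4497 = 0.78941517 → 78.941517%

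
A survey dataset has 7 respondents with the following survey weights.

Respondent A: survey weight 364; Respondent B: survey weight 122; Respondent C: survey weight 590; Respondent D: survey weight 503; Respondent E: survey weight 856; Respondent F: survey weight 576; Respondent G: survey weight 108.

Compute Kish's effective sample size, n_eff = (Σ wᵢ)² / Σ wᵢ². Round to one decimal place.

5.3

Σ wᵢ = 364 + 122 + 590 + 503 + 856 + 576 + 108 = 3119
Σ wᵢ² = 132496 + 14884 + 348100 + 253009 + 732736 + 331776 + 11664 = 1824665
n_eff = 3119² / 1824665 = 9728161 / 1824665 = 5.3314778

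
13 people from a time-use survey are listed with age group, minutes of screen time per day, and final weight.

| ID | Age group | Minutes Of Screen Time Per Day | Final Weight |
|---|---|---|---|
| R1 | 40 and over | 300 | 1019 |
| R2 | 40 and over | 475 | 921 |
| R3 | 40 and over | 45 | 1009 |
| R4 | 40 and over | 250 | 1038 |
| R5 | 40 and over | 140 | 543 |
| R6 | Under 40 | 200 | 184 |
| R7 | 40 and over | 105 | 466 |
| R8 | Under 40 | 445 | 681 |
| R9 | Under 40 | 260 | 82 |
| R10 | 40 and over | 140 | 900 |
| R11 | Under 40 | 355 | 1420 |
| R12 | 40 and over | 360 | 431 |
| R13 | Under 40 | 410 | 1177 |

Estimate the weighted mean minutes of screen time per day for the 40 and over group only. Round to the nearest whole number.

230

40 and over rows: R1, R2, R3, R4, R5, R7, R10, R12
Weighted sum = 300×1019 + 475×921 + 45×1009 + 250×1038 + 140×543 + 105×466 + 140×900 + 360×431
  = 1454190
Sum of weights = 1019 + 921 + 1009 + 1038 + 543 + 466 + 900 + 431 = 6327
Weighted mean = 1454190 / 6327 = 229.83879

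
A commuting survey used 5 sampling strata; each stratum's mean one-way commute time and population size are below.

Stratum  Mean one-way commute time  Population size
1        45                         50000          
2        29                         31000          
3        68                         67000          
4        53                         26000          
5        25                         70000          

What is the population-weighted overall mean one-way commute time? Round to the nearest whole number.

44

Σ Nₕ·x̄ₕ = 45×50000 + 29×31000 + 68×67000 + 53×26000 + 25×70000
  = 10833000
Σ Nₕ = 50000 + 31000 + 67000 + 26000 + 70000 = 244000
Overall mean = 10833000 / 244000 = 44.397541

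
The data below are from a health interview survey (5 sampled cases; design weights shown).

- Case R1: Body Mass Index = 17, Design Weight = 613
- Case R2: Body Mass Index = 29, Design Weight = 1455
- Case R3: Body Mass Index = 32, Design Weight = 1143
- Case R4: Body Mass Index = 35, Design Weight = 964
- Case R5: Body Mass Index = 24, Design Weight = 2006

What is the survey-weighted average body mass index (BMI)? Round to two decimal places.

27.68

Weighted sum = 17×613 + 29×1455 + 32×1143 + 35×964 + 24×2006
  = 171076
Sum of weights = 613 + 1455 + 1143 + 964 + 2006 = 6181
Weighted mean = 171076 / 6181 = 27.677722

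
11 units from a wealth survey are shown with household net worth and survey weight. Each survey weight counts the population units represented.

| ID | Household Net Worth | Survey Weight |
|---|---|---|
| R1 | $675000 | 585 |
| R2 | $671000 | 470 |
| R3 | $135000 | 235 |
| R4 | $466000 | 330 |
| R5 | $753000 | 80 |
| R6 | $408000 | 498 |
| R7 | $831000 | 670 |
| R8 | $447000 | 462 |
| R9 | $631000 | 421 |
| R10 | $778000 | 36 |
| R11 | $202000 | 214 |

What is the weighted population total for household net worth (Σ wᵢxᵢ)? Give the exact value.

Weighted total = 2259345000

2259345000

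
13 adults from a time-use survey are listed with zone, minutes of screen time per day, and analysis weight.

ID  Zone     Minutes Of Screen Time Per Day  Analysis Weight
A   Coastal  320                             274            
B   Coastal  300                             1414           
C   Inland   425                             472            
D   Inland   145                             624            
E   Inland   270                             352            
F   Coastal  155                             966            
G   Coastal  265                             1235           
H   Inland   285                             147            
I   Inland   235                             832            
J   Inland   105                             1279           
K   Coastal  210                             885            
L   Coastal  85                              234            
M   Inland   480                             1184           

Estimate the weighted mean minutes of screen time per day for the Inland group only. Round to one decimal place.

271.2

Inland rows: C, D, E, H, I, J, M
Weighted sum = 425×472 + 145×624 + 270×352 + 285×147 + 235×832 + 105×1279 + 480×1184
  = 200600 + 90480 + 95040 + 41895 + 195520 + 134295 + 568320 = 1326150
Sum of weights = 472 + 624 + 352 + 147 + 832 + 1279 + 1184 = 4890
Weighted mean = 1326150 / 4890 = 271.19632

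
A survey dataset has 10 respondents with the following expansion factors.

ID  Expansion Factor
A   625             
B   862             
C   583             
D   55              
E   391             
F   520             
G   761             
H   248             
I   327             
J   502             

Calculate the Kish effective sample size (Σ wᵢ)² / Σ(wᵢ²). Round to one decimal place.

8.2

Σ wᵢ = 625 + 862 + 583 + 55 + 391 + 520 + 761 + 248 + 327 + 502 = 4874
Σ wᵢ² = 390625 + 743044 + 339889 + 3025 + 152881 + 270400 + 579121 + 61504 + 106929 + 252004 = 2899422
n_eff = 4874² / 2899422 = 23755876 / 2899422 = 8.1933144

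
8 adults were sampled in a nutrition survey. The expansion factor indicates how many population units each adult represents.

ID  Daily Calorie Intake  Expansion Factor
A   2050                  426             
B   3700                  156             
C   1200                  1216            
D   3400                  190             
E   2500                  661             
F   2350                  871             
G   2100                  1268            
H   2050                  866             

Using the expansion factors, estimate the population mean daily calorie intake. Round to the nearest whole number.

Weighted sum = 2050×426 + 3700×156 + 1200×1216 + 3400×190 + 2500×661 + 2350×871 + 2100×1268 + 2050×866
  = 873300 + 577200 + 1459200 + 646000 + 1652500 + 2046850 + 2662800 + 1775300 = 11693150
Sum of weights = 426 + 156 + 1216 + 190 + 661 + 871 + 1268 + 866 = 5654
Weighted mean = 11693150 / 5654 = 2068.1199

2068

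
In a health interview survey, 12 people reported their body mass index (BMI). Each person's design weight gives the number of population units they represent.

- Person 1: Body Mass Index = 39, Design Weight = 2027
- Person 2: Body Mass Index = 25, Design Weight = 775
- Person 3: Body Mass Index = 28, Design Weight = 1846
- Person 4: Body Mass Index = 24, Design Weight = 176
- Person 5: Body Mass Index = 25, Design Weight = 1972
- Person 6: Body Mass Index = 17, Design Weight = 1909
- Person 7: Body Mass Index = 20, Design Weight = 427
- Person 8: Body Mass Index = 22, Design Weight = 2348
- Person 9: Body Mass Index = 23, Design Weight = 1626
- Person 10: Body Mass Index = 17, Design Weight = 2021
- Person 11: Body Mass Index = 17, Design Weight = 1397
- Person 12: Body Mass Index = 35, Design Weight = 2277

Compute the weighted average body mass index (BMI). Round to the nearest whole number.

Weighted sum = 471488
Sum of weights = 2027 + 775 + 1846 + 176 + 1972 + 1909 + 427 + 2348 + 1626 + 2021 + 1397 + 2277 = 18801
Weighted mean = 471488 / 18801 = 25.077815

25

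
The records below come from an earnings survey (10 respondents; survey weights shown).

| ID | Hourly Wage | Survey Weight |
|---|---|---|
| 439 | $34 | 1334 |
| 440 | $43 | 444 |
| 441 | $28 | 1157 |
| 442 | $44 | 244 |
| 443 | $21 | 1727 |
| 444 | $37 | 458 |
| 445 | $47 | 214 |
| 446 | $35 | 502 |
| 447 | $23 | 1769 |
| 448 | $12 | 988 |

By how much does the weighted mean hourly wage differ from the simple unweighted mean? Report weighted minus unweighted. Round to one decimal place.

-5.1

Unweighted sum = 324
Unweighted mean = 324 / 10 = 32.4
Weighted sum = 34×1334 + 43×444 + 28×1157 + 44×244 + 21×1727 + 37×458 + 47×214 + 35×502 + 23×1769 + 12×988
  = 45356 + 19092 + 32396 + 10736 + 36267 + 16946 + 10058 + 17570 + 40687 + 11856 = 240964
Sum of weights = 8837
Weighted mean = 240964 / 8837 = 27.267625
Difference (weighted minus unweighted) = -5.1323752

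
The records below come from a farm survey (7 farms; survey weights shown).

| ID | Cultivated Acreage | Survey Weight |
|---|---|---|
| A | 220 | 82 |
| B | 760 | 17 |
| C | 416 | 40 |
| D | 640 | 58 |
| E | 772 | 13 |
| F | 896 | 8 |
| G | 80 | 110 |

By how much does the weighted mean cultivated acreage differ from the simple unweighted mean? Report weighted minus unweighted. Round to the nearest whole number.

-203

Unweighted sum = 220 + 760 + 416 + 640 + 772 + 896 + 80 = 3784
Unweighted mean = 3784 / 7 = 540.57143
Weighted sum = 220×82 + 760×17 + 416×40 + 640×58 + 772×13 + 896×8 + 80×110
  = 18040 + 12920 + 16640 + 37120 + 10036 + 7168 + 8800 = 110724
Sum of weights = 82 + 17 + 40 + 58 + 13 + 8 + 110 = 328
Weighted mean = 110724 / 328 = 337.57317
Difference (weighted minus unweighted) = -202.99826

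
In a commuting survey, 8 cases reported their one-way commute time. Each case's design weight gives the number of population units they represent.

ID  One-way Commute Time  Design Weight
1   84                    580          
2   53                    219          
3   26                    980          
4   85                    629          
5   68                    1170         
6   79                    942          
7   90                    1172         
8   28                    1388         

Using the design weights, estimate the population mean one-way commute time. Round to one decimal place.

61.8

Weighted sum = 84×580 + 53×219 + 26×980 + 85×629 + 68×1170 + 79×942 + 90×1172 + 28×1388
  = 437594
Sum of weights = 580 + 219 + 980 + 629 + 1170 + 942 + 1172 + 1388 = 7080
Weighted mean = 437594 / 7080 = 61.807062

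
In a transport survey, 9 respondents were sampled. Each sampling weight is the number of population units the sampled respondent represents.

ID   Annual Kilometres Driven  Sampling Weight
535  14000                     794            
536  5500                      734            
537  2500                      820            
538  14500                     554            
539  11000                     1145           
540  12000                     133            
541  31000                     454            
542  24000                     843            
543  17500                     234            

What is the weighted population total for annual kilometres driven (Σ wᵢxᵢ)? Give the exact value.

Weighted total = 14000×794 + 5500×734 + 2500×820 + 14500×554 + 11000×1145 + 12000×133 + 31000×454 + 24000×843 + 17500×234
  = 11116000 + 4037000 + 2050000 + 8033000 + 12595000 + 1596000 + 14074000 + 20232000 + 4095000 = 77828000

77828000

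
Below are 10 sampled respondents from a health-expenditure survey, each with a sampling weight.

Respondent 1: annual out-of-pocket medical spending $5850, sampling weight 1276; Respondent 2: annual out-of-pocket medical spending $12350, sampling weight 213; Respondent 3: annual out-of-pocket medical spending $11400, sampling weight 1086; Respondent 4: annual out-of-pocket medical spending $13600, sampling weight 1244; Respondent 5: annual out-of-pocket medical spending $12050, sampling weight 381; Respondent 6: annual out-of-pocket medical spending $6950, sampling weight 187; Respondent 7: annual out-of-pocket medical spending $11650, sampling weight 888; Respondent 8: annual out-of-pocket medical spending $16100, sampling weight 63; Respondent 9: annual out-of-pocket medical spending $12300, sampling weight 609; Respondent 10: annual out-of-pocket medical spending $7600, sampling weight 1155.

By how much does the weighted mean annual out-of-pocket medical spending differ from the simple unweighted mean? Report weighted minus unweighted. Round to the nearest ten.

-720

Unweighted sum = 5850 + 12350 + 11400 + 13600 + 12050 + 6950 + 11650 + 16100 + 12300 + 7600 = 109850
Unweighted mean = 109850 / 10 = 10985
Weighted sum = 5850×1276 + 12350×213 + 11400×1086 + 13600×1244 + 12050×381 + 6950×187 + 11650×888 + 16100×63 + 12300×609 + 7600×1155
  = 72912850
Sum of weights = 1276 + 213 + 1086 + 1244 + 381 + 187 + 888 + 63 + 609 + 1155 = 7102
Weighted mean = 72912850 / 7102 = 10266.524
Difference (weighted minus unweighted) = -718.47649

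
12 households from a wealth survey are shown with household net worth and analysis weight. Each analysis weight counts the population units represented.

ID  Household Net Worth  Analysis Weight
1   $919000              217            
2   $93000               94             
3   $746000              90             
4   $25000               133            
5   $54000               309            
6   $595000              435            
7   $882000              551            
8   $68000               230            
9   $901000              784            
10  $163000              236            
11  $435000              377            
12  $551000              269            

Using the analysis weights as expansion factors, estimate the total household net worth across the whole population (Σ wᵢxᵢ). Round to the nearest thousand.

Weighted total = 919000×217 + 93000×94 + 746000×90 + 25000×133 + 54000×309 + 595000×435 + 882000×551 + 68000×230 + 901000×784 + 163000×236 + 435000×377 + 551000×269
  = 2112829000

2112829000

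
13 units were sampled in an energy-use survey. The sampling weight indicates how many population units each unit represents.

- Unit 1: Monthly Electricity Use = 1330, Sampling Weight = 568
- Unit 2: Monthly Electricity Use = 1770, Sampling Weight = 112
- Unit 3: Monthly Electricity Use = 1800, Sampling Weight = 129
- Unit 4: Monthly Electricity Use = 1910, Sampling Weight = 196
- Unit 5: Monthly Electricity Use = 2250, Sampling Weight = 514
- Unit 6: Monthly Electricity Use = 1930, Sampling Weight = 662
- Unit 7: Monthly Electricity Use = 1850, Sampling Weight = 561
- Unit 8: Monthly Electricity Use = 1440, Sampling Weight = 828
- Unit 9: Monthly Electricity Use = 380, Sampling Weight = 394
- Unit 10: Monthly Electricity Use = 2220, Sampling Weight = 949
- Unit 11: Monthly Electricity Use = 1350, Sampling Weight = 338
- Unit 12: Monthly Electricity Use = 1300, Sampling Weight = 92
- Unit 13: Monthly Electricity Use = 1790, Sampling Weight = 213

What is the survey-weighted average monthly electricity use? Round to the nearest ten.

1700

Weighted sum = 9438240
Sum of weights = 5556
Weighted mean = 9438240 / 5556 = 1698.7473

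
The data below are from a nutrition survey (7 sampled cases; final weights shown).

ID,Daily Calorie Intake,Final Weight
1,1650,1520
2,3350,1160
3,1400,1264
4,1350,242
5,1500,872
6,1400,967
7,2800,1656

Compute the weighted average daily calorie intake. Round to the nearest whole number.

2056

Weighted sum = 1650×1520 + 3350×1160 + 1400×1264 + 1350×242 + 1500×872 + 1400×967 + 2800×1656
  = 15788900
Sum of weights = 1520 + 1160 + 1264 + 242 + 872 + 967 + 1656 = 7681
Weighted mean = 15788900 / 7681 = 2055.5787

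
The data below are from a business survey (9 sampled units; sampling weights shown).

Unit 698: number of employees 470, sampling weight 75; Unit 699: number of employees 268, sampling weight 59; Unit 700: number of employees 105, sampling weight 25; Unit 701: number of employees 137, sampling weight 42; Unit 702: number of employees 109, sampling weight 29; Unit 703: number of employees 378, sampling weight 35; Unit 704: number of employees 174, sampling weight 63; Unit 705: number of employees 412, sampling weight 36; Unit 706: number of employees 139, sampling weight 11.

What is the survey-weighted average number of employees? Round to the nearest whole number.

Weighted sum = 470×75 + 268×59 + 105×25 + 137×42 + 109×29 + 378×35 + 174×63 + 412×36 + 139×11
  = 35250 + 15812 + 2625 + 5754 + 3161 + 13230 + 10962 + 14832 + 1529 = 103155
Sum of weights = 75 + 59 + 25 + 42 + 29 + 35 + 63 + 36 + 11 = 375
Weighted mean = 103155 / 375 = 275.08

275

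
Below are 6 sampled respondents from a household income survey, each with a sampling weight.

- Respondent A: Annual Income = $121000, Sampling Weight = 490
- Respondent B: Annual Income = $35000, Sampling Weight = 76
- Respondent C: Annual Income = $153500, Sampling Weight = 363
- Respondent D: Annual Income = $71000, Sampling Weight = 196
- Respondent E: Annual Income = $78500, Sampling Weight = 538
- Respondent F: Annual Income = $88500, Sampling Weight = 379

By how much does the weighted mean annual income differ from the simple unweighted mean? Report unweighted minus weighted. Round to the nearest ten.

-10300

Unweighted sum = 121000 + 35000 + 153500 + 71000 + 78500 + 88500 = 547500
Unweighted mean = 547500 / 6 = 91250
Weighted sum = 121000×490 + 35000×76 + 153500×363 + 71000×196 + 78500×538 + 88500×379
  = 207361000
Sum of weights = 2042
Weighted mean = 207361000 / 2042 = 101547.99
Difference (unweighted minus weighted) = -10297.992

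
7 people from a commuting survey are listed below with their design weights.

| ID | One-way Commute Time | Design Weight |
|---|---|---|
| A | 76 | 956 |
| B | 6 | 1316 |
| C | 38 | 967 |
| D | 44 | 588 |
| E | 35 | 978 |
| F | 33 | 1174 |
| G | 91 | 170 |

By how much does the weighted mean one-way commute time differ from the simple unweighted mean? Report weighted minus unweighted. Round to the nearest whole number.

Unweighted sum = 76 + 6 + 38 + 44 + 35 + 33 + 91 = 323
Unweighted mean = 323 / 7 = 46.142857
Weighted sum = 76×956 + 6×1316 + 38×967 + 44×588 + 35×978 + 33×1174 + 91×170
  = 231612
Sum of weights = 956 + 1316 + 967 + 588 + 978 + 1174 + 170 = 6149
Weighted mean = 231612 / 6149 = 37.666612
Difference (weighted minus unweighted) = -8.4762447

-8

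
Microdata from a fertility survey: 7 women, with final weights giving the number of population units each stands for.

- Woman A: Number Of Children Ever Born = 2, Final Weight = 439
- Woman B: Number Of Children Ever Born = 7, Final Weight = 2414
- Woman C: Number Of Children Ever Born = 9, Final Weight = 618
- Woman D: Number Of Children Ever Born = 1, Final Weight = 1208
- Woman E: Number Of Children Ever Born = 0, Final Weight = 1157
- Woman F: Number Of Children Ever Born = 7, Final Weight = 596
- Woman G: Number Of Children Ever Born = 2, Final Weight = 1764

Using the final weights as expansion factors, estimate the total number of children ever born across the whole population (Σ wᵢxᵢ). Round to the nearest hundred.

Weighted total = 2×439 + 7×2414 + 9×618 + 1×1208 + 0×1157 + 7×596 + 2×1764
  = 878 + 16898 + 5562 + 1208 + 0 + 4172 + 3528 = 32246

32200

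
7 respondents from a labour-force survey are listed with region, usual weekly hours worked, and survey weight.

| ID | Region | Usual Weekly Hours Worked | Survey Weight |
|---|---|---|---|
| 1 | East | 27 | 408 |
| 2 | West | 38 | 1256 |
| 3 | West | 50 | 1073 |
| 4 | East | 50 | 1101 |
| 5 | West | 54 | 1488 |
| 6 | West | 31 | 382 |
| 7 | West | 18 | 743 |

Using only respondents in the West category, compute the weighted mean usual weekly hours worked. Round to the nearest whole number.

West rows: 2, 3, 5, 6, 7
Weighted sum = 38×1256 + 50×1073 + 54×1488 + 31×382 + 18×743
  = 47728 + 53650 + 80352 + 11842 + 13374 = 206946
Sum of weights = 1256 + 1073 + 1488 + 382 + 743 = 4942
Weighted mean = 206946 / 4942 = 41.874949

42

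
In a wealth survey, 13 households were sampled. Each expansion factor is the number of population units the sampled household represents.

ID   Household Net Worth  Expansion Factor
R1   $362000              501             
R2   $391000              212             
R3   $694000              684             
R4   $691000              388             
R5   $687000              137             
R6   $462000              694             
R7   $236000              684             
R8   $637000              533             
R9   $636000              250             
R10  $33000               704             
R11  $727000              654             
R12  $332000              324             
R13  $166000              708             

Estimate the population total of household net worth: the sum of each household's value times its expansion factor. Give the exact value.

2805536000

Weighted total = 2805536000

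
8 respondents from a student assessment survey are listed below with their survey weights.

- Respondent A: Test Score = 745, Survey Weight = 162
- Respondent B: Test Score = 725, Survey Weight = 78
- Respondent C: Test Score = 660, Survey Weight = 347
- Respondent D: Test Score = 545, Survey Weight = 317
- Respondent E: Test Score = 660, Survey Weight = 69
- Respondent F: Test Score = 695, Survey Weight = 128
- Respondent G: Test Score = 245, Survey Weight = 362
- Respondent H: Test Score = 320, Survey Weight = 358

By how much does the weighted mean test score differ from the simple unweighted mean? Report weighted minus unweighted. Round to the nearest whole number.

-71

Unweighted sum = 745 + 725 + 660 + 545 + 660 + 695 + 245 + 320 = 4595
Unweighted mean = 4595 / 8 = 574.375
Weighted sum = 745×162 + 725×78 + 660×347 + 545×317 + 660×69 + 695×128 + 245×362 + 320×358
  = 120690 + 56550 + 229020 + 172765 + 45540 + 88960 + 88690 + 114560 = 916775
Sum of weights = 162 + 78 + 347 + 317 + 69 + 128 + 362 + 358 = 1821
Weighted mean = 916775 / 1821 = 503.44591
Difference (weighted minus unweighted) = -70.929091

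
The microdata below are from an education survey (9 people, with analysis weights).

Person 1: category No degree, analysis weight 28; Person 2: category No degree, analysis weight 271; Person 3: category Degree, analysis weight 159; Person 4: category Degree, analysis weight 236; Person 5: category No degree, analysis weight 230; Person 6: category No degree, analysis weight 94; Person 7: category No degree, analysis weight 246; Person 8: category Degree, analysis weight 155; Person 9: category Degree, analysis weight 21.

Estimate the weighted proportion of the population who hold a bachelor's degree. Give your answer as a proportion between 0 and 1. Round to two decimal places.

0.40

Sum of weights for 'Degree' = 159 + 236 + 155 + 21 = 571
Total weight = 28 + 271 + 159 + 236 + 230 + 94 + 246 + 155 + 21 = 1440
Weighted proportion = 571 / 1440 = 0.39652778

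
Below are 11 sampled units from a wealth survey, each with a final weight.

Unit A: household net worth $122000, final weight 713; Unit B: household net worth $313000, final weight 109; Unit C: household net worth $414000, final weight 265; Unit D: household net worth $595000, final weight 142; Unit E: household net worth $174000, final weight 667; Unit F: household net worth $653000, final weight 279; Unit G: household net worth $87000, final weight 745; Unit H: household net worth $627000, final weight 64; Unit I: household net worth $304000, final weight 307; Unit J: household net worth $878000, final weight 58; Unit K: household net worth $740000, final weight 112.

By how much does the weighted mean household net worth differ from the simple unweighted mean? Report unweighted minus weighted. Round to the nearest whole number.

Unweighted sum = 122000 + 313000 + 414000 + 595000 + 174000 + 653000 + 87000 + 627000 + 304000 + 878000 + 740000 = 4907000
Unweighted mean = 4907000 / 11 = 446090.91
Weighted sum = 122000×713 + 313000×109 + 414000×265 + 595000×142 + 174000×667 + 653000×279 + 87000×745 + 627000×64 + 304000×307 + 878000×58 + 740000×112
  = 945623000
Sum of weights = 713 + 109 + 265 + 142 + 667 + 279 + 745 + 64 + 307 + 58 + 112 = 3461
Weighted mean = 945623000 / 3461 = 273222.48
Difference (unweighted minus weighted) = 172868.43

172868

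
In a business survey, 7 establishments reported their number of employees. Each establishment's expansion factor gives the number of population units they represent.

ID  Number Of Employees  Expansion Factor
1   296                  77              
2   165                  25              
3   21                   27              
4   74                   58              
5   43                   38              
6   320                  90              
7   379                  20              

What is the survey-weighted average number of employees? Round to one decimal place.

208.3

Weighted sum = 296×77 + 165×25 + 21×27 + 74×58 + 43×38 + 320×90 + 379×20
  = 22792 + 4125 + 567 + 4292 + 1634 + 28800 + 7580 = 69790
Sum of weights = 77 + 25 + 27 + 58 + 38 + 90 + 20 = 335
Weighted mean = 69790 / 335 = 208.32836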